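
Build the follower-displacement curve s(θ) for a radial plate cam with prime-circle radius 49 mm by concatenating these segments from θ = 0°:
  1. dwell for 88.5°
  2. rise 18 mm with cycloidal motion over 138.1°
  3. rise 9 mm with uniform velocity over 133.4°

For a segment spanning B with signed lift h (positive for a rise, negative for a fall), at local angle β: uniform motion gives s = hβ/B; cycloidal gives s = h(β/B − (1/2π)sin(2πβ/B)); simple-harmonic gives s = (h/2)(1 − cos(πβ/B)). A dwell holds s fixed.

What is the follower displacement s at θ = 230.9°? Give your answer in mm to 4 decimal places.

seg 1 [0°–88.5°] dwell: s stays 0.0000
seg 2 [88.5°–226.6°] cycloidal, h=18: full span → s += 18 → s = 18.0000
seg 3 [226.6°–360°] uniform, h=9: θ=230.9° here. β=4.3, B=133.4. 9·4.3/133.4 = 0.2901 → s = 18.2901

18.2901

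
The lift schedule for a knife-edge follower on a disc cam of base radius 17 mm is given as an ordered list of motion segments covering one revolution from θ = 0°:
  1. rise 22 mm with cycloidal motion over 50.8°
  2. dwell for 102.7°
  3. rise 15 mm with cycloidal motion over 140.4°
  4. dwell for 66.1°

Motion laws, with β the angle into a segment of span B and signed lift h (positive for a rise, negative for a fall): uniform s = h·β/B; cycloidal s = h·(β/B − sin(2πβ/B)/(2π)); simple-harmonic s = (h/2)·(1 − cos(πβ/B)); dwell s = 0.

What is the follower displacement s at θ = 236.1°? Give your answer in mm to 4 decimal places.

seg 1 [0°–50.8°] cycloidal, h=22: full span → s += 22 → s = 22.0000
seg 2 [50.8°–153.5°] dwell: s stays 22.0000
seg 3 [153.5°–293.9°] cycloidal, h=15: θ=236.1° here. β=82.6, B=140.4. 15·(0.5883 − sin(2π·0.5883)/(2π)) = 10.0826 → s = 32.0826

32.0826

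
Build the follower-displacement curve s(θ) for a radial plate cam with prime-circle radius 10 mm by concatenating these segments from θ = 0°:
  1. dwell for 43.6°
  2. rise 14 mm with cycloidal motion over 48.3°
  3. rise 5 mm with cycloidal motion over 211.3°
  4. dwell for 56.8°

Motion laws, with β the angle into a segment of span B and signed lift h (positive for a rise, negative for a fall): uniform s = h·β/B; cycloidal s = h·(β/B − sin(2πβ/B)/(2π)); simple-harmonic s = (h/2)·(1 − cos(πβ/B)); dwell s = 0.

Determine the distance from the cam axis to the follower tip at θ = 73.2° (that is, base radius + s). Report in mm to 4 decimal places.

seg 1 [0°–43.6°] dwell: s stays 0.0000
seg 2 [43.6°–91.9°] cycloidal, h=14: θ=73.2° here. β=29.6, B=48.3. 14·(0.6128 − sin(2π·0.6128)/(2π)) = 10.0304 → s = 10.0304
radial distance = base radius + s = 10 + 10.0304 = 20.0304

20.0304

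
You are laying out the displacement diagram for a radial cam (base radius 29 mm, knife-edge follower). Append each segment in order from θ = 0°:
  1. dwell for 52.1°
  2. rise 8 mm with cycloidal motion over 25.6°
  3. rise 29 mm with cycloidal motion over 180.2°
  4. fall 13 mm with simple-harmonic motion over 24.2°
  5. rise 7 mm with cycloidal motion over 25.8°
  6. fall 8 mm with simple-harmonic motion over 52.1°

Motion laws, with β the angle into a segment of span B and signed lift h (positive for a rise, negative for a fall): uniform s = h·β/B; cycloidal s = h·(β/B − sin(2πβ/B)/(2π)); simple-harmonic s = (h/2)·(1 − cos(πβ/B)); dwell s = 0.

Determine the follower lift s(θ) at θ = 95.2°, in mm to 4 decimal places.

seg 1 [0°–52.1°] dwell: s stays 0.0000
seg 2 [52.1°–77.7°] cycloidal, h=8: full span → s += 8 → s = 8.0000
seg 3 [77.7°–257.9°] cycloidal, h=29: θ=95.2° here. β=17.5, B=180.2. 29·(0.0971 − sin(2π·0.0971)/(2π)) = 0.1715 → s = 8.1715

8.1715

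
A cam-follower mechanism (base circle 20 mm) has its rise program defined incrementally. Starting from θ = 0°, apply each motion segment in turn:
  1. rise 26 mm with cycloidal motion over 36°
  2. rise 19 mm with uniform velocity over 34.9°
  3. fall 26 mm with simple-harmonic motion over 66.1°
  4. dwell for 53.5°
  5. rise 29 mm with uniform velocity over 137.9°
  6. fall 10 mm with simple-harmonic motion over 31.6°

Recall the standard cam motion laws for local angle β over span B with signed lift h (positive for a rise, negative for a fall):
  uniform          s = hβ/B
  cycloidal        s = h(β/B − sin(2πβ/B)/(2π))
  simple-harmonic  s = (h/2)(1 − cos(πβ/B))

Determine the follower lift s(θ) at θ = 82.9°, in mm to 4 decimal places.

seg 1 [0°–36°] cycloidal, h=26: full span → s += 26 → s = 26.0000
seg 2 [36°–70.9°] uniform, h=19: full span → s += 19 → s = 45.0000
seg 3 [70.9°–137°] simple-harmonic, h=-26: θ=82.9° here. β=12, B=66.1. -26/2·(1 − cos(π·0.1815)) = -2.0576 → s = 42.9424

42.9424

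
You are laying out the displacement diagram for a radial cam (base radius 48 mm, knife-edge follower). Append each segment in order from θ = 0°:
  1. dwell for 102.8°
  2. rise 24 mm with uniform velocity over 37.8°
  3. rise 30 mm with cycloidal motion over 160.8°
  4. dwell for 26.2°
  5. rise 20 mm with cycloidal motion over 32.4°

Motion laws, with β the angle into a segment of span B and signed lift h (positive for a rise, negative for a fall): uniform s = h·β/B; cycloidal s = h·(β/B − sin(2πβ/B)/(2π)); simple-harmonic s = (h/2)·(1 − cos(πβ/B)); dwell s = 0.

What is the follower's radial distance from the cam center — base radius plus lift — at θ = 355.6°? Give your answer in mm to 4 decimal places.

seg 1 [0°–102.8°] dwell: s stays 0.0000
seg 2 [102.8°–140.6°] uniform, h=24: full span → s += 24 → s = 24.0000
seg 3 [140.6°–301.4°] cycloidal, h=30: full span → s += 30 → s = 54.0000
seg 4 [301.4°–327.6°] dwell: s stays 54.0000
seg 5 [327.6°–360°] cycloidal, h=20: θ=355.6° here. β=28, B=32.4. 20·(0.8642 − sin(2π·0.8642)/(2π)) = 19.6822 → s = 73.6822
radial distance = base radius + s = 48 + 73.6822 = 121.6822

121.6822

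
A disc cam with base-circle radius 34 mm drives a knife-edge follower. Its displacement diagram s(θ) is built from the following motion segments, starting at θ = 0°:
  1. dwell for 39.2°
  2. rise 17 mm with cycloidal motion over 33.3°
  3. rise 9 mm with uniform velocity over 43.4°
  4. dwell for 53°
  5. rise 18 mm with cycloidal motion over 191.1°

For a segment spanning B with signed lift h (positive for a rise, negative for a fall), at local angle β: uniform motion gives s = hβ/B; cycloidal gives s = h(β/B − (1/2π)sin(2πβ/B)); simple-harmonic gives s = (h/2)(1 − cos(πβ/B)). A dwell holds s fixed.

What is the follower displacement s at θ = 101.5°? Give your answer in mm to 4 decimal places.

seg 1 [0°–39.2°] dwell: s stays 0.0000
seg 2 [39.2°–72.5°] cycloidal, h=17: full span → s += 17 → s = 17.0000
seg 3 [72.5°–115.9°] uniform, h=9: θ=101.5° here. β=29, B=43.4. 9·29/43.4 = 6.0138 → s = 23.0138

23.0138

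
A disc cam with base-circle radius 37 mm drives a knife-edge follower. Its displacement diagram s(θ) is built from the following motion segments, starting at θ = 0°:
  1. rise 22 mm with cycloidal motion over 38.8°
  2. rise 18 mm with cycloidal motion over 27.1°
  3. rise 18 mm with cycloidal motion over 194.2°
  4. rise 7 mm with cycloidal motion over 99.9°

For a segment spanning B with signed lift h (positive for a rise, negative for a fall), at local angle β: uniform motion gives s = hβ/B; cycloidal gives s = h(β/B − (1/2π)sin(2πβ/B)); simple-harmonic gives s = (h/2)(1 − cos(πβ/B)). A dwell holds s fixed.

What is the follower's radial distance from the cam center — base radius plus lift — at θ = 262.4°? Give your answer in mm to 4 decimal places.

seg 1 [0°–38.8°] cycloidal, h=22: full span → s += 22 → s = 22.0000
seg 2 [38.8°–65.9°] cycloidal, h=18: full span → s += 18 → s = 40.0000
seg 3 [65.9°–260.1°] cycloidal, h=18: full span → s += 18 → s = 58.0000
seg 4 [260.1°–360°] cycloidal, h=7: θ=262.4° here. β=2.3, B=99.9. 7·(0.0230 − sin(2π·0.0230)/(2π)) = 0.0006 → s = 58.0006
radial distance = base radius + s = 37 + 58.0006 = 95.0006

95.0006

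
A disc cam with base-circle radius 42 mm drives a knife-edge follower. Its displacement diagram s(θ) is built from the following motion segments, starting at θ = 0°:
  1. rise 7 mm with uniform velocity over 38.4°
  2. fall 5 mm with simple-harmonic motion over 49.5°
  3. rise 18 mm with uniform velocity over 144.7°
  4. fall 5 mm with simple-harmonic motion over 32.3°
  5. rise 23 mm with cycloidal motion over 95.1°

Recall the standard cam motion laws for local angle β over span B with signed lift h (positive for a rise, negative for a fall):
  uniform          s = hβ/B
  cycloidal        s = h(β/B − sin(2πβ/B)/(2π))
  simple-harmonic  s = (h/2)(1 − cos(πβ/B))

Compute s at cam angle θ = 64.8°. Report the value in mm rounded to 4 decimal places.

seg 1 [0°–38.4°] uniform, h=7: full span → s += 7 → s = 7.0000
seg 2 [38.4°–87.9°] simple-harmonic, h=-5: θ=64.8° here. β=26.4, B=49.5. -5/2·(1 − cos(π·0.5333)) = -2.7613 → s = 4.2387

4.2387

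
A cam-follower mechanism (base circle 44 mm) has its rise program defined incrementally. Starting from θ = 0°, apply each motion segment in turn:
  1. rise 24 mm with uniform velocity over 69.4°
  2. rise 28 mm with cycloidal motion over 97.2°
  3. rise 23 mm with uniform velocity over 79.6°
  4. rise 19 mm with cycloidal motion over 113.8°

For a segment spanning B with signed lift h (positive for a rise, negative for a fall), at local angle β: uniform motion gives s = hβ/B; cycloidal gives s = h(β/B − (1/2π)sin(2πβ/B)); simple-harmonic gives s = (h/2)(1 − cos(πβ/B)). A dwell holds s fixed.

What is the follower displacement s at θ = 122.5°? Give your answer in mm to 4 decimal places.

seg 1 [0°–69.4°] uniform, h=24: full span → s += 24 → s = 24.0000
seg 2 [69.4°–166.6°] cycloidal, h=28: θ=122.5° here. β=53.1, B=97.2. 28·(0.5463 − sin(2π·0.5463)/(2π)) = 16.5744 → s = 40.5744

40.5744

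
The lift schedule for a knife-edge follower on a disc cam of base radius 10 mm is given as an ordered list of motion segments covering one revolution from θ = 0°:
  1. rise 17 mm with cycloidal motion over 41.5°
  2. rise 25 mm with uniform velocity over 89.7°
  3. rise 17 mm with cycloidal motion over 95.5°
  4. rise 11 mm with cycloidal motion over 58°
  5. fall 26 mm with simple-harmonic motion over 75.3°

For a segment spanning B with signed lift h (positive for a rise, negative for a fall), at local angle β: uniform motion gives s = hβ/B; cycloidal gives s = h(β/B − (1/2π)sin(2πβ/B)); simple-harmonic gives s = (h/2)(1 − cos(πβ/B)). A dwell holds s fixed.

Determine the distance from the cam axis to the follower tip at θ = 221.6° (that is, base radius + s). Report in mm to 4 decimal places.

seg 1 [0°–41.5°] cycloidal, h=17: full span → s += 17 → s = 17.0000
seg 2 [41.5°–131.2°] uniform, h=25: full span → s += 25 → s = 42.0000
seg 3 [131.2°–226.7°] cycloidal, h=17: θ=221.6° here. β=90.4, B=95.5. 17·(0.9466 − sin(2π·0.9466)/(2π)) = 16.9831 → s = 58.9831
radial distance = base radius + s = 10 + 58.9831 = 68.9831

68.9831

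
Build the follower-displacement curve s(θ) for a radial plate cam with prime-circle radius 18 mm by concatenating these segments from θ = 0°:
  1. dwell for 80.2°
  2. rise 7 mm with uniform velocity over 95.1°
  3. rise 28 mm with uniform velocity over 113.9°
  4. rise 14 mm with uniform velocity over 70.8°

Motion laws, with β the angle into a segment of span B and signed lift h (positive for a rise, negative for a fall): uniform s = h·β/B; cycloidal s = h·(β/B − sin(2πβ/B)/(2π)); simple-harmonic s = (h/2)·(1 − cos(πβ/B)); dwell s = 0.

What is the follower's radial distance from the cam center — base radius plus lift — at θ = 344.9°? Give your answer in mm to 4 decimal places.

seg 1 [0°–80.2°] dwell: s stays 0.0000
seg 2 [80.2°–175.3°] uniform, h=7: full span → s += 7 → s = 7.0000
seg 3 [175.3°–289.2°] uniform, h=28: full span → s += 28 → s = 35.0000
seg 4 [289.2°–360°] uniform, h=14: θ=344.9° here. β=55.7, B=70.8. 14·55.7/70.8 = 11.0141 → s = 46.0141
radial distance = base radius + s = 18 + 46.0141 = 64.0141

64.0141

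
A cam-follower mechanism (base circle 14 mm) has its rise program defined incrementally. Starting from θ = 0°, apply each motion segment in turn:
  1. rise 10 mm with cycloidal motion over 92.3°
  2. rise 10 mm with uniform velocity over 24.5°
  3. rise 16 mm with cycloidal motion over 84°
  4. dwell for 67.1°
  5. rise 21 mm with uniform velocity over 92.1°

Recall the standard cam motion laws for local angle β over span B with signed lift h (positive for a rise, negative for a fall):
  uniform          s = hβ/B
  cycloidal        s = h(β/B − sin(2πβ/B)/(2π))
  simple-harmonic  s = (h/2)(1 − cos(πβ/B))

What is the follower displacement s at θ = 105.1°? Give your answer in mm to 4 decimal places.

seg 1 [0°–92.3°] cycloidal, h=10: full span → s += 10 → s = 10.0000
seg 2 [92.3°–116.8°] uniform, h=10: θ=105.1° here. β=12.8, B=24.5. 10·12.8/24.5 = 5.2245 → s = 15.2245

15.2245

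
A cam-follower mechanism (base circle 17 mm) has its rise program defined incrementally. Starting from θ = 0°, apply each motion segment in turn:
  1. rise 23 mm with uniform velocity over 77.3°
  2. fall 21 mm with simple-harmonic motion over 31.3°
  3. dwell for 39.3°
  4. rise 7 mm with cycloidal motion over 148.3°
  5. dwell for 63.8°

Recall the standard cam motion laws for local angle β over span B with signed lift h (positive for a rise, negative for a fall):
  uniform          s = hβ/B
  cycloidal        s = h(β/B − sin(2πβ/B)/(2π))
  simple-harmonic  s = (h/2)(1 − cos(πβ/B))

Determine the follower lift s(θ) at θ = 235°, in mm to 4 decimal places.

seg 1 [0°–77.3°] uniform, h=23: full span → s += 23 → s = 23.0000
seg 2 [77.3°–108.6°] simple-harmonic, h=-21: full span → s += -21 → s = 2.0000
seg 3 [108.6°–147.9°] dwell: s stays 2.0000
seg 4 [147.9°–296.2°] cycloidal, h=7: θ=235° here. β=87.1, B=148.3. 7·(0.5873 − sin(2π·0.5873)/(2π)) = 4.6923 → s = 6.6923

6.6923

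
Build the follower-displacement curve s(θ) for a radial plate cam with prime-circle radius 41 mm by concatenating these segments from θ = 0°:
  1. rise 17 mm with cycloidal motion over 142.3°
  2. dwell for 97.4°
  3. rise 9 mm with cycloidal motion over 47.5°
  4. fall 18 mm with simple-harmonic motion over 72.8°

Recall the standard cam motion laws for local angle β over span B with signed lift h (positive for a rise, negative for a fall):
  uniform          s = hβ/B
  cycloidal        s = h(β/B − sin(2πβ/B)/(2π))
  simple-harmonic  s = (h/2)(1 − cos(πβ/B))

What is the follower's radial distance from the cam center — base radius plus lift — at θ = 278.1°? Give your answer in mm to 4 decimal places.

seg 1 [0°–142.3°] cycloidal, h=17: full span → s += 17 → s = 17.0000
seg 2 [142.3°–239.7°] dwell: s stays 17.0000
seg 3 [239.7°–287.2°] cycloidal, h=9: θ=278.1° here. β=38.4, B=47.5. 9·(0.8084 − sin(2π·0.8084)/(2π)) = 8.6128 → s = 25.6128
radial distance = base radius + s = 41 + 25.6128 = 66.6128

66.6128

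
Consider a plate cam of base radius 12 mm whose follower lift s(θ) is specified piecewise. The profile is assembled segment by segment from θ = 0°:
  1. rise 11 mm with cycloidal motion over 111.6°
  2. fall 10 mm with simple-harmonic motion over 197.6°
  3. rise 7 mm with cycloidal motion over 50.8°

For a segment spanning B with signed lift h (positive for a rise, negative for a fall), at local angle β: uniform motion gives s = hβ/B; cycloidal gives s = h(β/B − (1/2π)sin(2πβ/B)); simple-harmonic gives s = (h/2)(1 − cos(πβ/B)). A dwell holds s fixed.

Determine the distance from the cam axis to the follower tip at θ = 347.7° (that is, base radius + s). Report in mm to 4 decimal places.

seg 1 [0°–111.6°] cycloidal, h=11: full span → s += 11 → s = 11.0000
seg 2 [111.6°–309.2°] simple-harmonic, h=-10: full span → s += -10 → s = 1.0000
seg 3 [309.2°–360°] cycloidal, h=7: θ=347.7° here. β=38.5, B=50.8. 7·(0.7579 − sin(2π·0.7579)/(2π)) = 6.4178 → s = 7.4178
radial distance = base radius + s = 12 + 7.4178 = 19.4178

19.4178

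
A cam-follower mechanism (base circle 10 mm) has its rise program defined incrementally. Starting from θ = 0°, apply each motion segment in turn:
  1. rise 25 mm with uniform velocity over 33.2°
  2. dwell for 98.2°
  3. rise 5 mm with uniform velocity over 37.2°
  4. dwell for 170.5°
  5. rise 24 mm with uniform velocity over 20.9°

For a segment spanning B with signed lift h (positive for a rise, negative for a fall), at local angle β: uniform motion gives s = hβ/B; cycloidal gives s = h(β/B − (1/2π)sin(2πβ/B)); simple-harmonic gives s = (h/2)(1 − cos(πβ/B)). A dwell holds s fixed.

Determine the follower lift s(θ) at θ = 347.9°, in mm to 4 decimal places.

seg 1 [0°–33.2°] uniform, h=25: full span → s += 25 → s = 25.0000
seg 2 [33.2°–131.4°] dwell: s stays 25.0000
seg 3 [131.4°–168.6°] uniform, h=5: full span → s += 5 → s = 30.0000
seg 4 [168.6°–339.1°] dwell: s stays 30.0000
seg 5 [339.1°–360°] uniform, h=24: θ=347.9° here. β=8.8, B=20.9. 24·8.8/20.9 = 10.1053 → s = 40.1053

40.1053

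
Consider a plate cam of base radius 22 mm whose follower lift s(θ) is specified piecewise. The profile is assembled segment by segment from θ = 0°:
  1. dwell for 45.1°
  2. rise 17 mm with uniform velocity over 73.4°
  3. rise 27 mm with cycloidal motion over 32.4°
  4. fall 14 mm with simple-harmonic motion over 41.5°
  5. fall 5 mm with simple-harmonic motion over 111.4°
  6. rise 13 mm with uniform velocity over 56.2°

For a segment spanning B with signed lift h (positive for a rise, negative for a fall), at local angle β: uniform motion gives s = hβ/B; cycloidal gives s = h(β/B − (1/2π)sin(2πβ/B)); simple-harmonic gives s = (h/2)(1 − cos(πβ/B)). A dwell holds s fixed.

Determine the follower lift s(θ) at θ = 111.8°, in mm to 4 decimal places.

seg 1 [0°–45.1°] dwell: s stays 0.0000
seg 2 [45.1°–118.5°] uniform, h=17: θ=111.8° here. β=66.7, B=73.4. 17·66.7/73.4 = 15.4482 → s = 15.4482

15.4482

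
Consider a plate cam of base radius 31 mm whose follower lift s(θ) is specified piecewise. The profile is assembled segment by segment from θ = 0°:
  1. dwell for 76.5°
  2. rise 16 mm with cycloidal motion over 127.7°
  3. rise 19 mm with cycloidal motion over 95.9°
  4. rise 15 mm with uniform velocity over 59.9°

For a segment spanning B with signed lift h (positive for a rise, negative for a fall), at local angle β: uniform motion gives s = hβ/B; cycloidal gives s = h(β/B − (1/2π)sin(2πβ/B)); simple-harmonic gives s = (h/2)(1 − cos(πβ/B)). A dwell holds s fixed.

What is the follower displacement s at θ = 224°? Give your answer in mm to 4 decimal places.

seg 1 [0°–76.5°] dwell: s stays 0.0000
seg 2 [76.5°–204.2°] cycloidal, h=16: full span → s += 16 → s = 16.0000
seg 3 [204.2°–300.1°] cycloidal, h=19: θ=224° here. β=19.8, B=95.9. 19·(0.2065 − sin(2π·0.2065)/(2π)) = 1.0113 → s = 17.0113

17.0113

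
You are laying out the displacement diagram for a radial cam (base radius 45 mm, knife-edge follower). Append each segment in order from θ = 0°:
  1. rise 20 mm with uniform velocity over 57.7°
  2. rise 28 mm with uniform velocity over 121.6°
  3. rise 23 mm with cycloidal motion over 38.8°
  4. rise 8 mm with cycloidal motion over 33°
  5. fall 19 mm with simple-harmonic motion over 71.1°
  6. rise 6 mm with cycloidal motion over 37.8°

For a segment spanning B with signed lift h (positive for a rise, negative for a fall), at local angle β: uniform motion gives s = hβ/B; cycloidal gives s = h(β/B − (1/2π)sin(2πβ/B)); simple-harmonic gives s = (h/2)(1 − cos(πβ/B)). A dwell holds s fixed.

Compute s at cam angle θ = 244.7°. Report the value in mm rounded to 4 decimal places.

seg 1 [0°–57.7°] uniform, h=20: full span → s += 20 → s = 20.0000
seg 2 [57.7°–179.3°] uniform, h=28: full span → s += 28 → s = 48.0000
seg 3 [179.3°–218.1°] cycloidal, h=23: full span → s += 23 → s = 71.0000
seg 4 [218.1°–251.1°] cycloidal, h=8: θ=244.7° here. β=26.6, B=33. 8·(0.8061 − sin(2π·0.8061)/(2π)) = 7.6436 → s = 78.6436

78.6436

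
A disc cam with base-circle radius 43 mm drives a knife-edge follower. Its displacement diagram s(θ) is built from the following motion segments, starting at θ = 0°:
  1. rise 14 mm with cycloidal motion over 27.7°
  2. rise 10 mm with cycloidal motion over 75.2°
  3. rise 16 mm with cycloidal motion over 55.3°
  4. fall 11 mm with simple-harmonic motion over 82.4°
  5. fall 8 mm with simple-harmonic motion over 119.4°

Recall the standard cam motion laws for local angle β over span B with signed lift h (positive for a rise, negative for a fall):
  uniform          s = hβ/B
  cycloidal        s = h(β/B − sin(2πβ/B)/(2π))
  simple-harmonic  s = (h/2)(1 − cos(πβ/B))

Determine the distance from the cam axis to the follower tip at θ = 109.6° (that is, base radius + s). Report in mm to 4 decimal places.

seg 1 [0°–27.7°] cycloidal, h=14: full span → s += 14 → s = 14.0000
seg 2 [27.7°–102.9°] cycloidal, h=10: full span → s += 10 → s = 24.0000
seg 3 [102.9°–158.2°] cycloidal, h=16: θ=109.6° here. β=6.7, B=55.3. 16·(0.1212 − sin(2π·0.1212)/(2π)) = 0.1819 → s = 24.1819
radial distance = base radius + s = 43 + 24.1819 = 67.1819

67.1819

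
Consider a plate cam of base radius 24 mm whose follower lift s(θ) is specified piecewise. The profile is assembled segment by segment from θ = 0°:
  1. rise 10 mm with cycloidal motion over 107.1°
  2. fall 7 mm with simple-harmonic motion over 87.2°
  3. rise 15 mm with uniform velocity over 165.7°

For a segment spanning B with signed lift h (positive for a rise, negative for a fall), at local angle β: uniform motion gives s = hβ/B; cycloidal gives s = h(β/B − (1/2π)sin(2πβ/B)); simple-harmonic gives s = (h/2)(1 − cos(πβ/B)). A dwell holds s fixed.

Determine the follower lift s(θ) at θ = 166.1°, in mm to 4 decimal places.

seg 1 [0°–107.1°] cycloidal, h=10: full span → s += 10 → s = 10.0000
seg 2 [107.1°–194.3°] simple-harmonic, h=-7: θ=166.1° here. β=59, B=87.2. -7/2·(1 − cos(π·0.6766)) = -5.3438 → s = 4.6562

4.6562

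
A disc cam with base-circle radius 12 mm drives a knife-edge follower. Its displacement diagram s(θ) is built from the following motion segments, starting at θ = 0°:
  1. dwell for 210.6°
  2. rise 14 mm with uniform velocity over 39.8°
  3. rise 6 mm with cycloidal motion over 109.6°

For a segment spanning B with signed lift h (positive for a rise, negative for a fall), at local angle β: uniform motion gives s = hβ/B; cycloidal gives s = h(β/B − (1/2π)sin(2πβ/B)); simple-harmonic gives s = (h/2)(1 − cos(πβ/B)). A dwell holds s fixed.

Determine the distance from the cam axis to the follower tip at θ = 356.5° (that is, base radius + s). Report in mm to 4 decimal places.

seg 1 [0°–210.6°] dwell: s stays 0.0000
seg 2 [210.6°–250.4°] uniform, h=14: full span → s += 14 → s = 14.0000
seg 3 [250.4°–360°] cycloidal, h=6: θ=356.5° here. β=106.1, B=109.6. 6·(0.9681 − sin(2π·0.9681)/(2π)) = 5.9987 → s = 19.9987
radial distance = base radius + s = 12 + 19.9987 = 31.9987

31.9987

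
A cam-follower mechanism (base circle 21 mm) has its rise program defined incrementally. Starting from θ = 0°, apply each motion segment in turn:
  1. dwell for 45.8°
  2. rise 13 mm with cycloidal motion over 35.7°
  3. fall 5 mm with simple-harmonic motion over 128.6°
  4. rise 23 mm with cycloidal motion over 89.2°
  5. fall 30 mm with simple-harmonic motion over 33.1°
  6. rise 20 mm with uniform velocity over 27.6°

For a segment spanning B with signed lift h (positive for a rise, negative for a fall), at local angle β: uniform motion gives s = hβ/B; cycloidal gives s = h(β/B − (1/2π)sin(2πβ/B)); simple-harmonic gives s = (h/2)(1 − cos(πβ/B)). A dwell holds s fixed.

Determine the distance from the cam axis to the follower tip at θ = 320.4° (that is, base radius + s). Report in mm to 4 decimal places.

seg 1 [0°–45.8°] dwell: s stays 0.0000
seg 2 [45.8°–81.5°] cycloidal, h=13: full span → s += 13 → s = 13.0000
seg 3 [81.5°–210.1°] simple-harmonic, h=-5: full span → s += -5 → s = 8.0000
seg 4 [210.1°–299.3°] cycloidal, h=23: full span → s += 23 → s = 31.0000
seg 5 [299.3°–332.4°] simple-harmonic, h=-30: θ=320.4° here. β=21.1, B=33.1. -30/2·(1 − cos(π·0.6375)) = -21.2783 → s = 9.7217
radial distance = base radius + s = 21 + 9.7217 = 30.7217

30.7217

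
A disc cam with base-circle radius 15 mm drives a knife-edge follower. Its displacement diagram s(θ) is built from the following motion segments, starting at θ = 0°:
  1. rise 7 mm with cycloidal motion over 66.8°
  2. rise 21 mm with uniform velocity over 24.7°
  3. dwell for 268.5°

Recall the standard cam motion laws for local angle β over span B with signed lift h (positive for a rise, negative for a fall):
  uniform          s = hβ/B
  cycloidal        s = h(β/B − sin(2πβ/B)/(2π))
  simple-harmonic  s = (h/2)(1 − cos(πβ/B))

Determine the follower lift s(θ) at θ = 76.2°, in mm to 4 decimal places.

seg 1 [0°–66.8°] cycloidal, h=7: full span → s += 7 → s = 7.0000
seg 2 [66.8°–91.5°] uniform, h=21: θ=76.2° here. β=9.4, B=24.7. 21·9.4/24.7 = 7.9919 → s = 14.9919

14.9919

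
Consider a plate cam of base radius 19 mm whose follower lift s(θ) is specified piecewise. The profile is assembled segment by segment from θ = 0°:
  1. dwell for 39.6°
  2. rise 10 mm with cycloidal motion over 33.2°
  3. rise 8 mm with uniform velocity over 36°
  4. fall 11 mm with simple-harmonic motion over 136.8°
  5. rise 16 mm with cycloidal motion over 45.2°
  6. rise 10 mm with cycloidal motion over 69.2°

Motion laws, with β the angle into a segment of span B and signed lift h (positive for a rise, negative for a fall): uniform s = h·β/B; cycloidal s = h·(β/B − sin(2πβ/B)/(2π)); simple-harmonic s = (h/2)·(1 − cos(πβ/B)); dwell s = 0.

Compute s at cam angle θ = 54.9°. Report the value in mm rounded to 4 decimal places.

seg 1 [0°–39.6°] dwell: s stays 0.0000
seg 2 [39.6°–72.8°] cycloidal, h=10: θ=54.9° here. β=15.3, B=33.2. 10·(0.4608 − sin(2π·0.4608)/(2π)) = 4.2208 → s = 4.2208

4.2208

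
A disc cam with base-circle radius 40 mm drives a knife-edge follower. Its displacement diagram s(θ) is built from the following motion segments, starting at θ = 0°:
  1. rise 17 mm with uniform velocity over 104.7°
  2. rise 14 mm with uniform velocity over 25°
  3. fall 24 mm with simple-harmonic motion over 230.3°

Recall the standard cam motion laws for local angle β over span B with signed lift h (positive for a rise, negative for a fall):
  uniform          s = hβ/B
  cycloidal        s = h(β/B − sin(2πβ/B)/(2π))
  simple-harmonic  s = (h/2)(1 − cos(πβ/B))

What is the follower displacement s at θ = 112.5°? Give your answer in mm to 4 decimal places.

seg 1 [0°–104.7°] uniform, h=17: full span → s += 17 → s = 17.0000
seg 2 [104.7°–129.7°] uniform, h=14: θ=112.5° here. β=7.8, B=25. 14·7.8/25 = 4.3680 → s = 21.3680

21.3680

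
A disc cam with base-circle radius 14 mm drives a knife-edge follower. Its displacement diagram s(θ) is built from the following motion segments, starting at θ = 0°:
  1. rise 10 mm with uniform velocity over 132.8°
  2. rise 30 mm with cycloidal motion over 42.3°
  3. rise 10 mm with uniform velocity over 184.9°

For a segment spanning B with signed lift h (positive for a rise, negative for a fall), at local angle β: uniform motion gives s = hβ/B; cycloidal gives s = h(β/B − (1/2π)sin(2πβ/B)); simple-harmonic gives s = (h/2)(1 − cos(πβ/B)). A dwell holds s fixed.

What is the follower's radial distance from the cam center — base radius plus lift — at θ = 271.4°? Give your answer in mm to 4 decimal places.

seg 1 [0°–132.8°] uniform, h=10: full span → s += 10 → s = 10.0000
seg 2 [132.8°–175.1°] cycloidal, h=30: full span → s += 30 → s = 40.0000
seg 3 [175.1°–360°] uniform, h=10: θ=271.4° here. β=96.3, B=184.9. 10·96.3/184.9 = 5.2082 → s = 45.2082
radial distance = base radius + s = 14 + 45.2082 = 59.2082

59.2082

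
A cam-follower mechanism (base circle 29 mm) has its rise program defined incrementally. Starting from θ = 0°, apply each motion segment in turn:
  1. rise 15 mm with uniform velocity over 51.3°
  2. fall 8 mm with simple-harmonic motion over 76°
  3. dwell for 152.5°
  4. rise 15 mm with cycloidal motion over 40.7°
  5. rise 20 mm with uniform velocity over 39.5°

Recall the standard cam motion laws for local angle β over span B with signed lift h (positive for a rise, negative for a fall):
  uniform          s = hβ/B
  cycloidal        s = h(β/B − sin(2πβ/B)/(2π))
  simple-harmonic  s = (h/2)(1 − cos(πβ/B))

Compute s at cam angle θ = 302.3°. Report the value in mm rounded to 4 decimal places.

seg 1 [0°–51.3°] uniform, h=15: full span → s += 15 → s = 15.0000
seg 2 [51.3°–127.3°] simple-harmonic, h=-8: full span → s += -8 → s = 7.0000
seg 3 [127.3°–279.8°] dwell: s stays 7.0000
seg 4 [279.8°–320.5°] cycloidal, h=15: θ=302.3° here. β=22.5, B=40.7. 15·(0.5528 − sin(2π·0.5528)/(2π)) = 9.0703 → s = 16.0703

16.0703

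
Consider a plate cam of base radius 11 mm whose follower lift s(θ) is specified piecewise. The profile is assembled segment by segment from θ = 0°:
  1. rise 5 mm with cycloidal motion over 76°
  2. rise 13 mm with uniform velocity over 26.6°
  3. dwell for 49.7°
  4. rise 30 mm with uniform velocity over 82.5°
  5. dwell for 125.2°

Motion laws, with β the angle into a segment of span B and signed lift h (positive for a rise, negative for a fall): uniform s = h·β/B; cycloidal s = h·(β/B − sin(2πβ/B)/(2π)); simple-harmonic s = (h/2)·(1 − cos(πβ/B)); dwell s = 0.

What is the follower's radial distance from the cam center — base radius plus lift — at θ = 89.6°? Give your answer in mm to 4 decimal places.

seg 1 [0°–76°] cycloidal, h=5: full span → s += 5 → s = 5.0000
seg 2 [76°–102.6°] uniform, h=13: θ=89.6° here. β=13.6, B=26.6. 13·13.6/26.6 = 6.6466 → s = 11.6466
radial distance = base radius + s = 11 + 11.6466 = 22.6466

22.6466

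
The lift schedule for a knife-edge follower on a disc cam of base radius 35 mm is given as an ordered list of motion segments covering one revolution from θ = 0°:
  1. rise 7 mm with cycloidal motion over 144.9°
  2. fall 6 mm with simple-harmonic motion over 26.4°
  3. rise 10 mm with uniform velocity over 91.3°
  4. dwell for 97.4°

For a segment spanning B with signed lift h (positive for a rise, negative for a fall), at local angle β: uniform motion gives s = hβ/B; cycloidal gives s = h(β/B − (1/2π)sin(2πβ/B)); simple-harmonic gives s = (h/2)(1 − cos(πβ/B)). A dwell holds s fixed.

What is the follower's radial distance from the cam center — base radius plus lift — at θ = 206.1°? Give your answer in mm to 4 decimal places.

seg 1 [0°–144.9°] cycloidal, h=7: full span → s += 7 → s = 7.0000
seg 2 [144.9°–171.3°] simple-harmonic, h=-6: full span → s += -6 → s = 1.0000
seg 3 [171.3°–262.6°] uniform, h=10: θ=206.1° here. β=34.8, B=91.3. 10·34.8/91.3 = 3.8116 → s = 4.8116
radial distance = base radius + s = 35 + 4.8116 = 39.8116

39.8116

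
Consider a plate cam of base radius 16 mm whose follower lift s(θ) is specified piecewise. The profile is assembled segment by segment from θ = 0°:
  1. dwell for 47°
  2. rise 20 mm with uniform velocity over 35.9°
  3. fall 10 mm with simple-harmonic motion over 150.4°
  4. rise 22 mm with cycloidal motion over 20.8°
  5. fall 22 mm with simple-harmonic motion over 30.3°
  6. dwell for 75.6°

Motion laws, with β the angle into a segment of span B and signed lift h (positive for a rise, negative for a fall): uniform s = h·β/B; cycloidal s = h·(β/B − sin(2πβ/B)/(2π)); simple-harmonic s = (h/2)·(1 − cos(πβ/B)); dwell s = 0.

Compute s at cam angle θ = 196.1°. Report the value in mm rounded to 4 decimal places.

seg 1 [0°–47°] dwell: s stays 0.0000
seg 2 [47°–82.9°] uniform, h=20: full span → s += 20 → s = 20.0000
seg 3 [82.9°–233.3°] simple-harmonic, h=-10: θ=196.1° here. β=113.2, B=150.4. -10/2·(1 − cos(π·0.7527)) = -8.5650 → s = 11.4350

11.4350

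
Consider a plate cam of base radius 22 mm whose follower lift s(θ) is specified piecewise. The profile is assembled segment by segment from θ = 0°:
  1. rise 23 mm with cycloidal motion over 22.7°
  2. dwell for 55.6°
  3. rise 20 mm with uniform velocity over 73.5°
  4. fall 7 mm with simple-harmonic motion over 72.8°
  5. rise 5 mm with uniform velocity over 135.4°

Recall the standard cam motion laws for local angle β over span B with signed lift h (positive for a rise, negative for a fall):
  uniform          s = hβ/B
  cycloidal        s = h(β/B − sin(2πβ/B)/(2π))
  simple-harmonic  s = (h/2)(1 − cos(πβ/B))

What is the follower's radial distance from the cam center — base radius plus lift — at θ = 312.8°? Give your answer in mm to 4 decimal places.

seg 1 [0°–22.7°] cycloidal, h=23: full span → s += 23 → s = 23.0000
seg 2 [22.7°–78.3°] dwell: s stays 23.0000
seg 3 [78.3°–151.8°] uniform, h=20: full span → s += 20 → s = 43.0000
seg 4 [151.8°–224.6°] simple-harmonic, h=-7: full span → s += -7 → s = 36.0000
seg 5 [224.6°–360°] uniform, h=5: θ=312.8° here. β=88.2, B=135.4. 5·88.2/135.4 = 3.2570 → s = 39.2570
radial distance = base radius + s = 22 + 39.2570 = 61.2570

61.2570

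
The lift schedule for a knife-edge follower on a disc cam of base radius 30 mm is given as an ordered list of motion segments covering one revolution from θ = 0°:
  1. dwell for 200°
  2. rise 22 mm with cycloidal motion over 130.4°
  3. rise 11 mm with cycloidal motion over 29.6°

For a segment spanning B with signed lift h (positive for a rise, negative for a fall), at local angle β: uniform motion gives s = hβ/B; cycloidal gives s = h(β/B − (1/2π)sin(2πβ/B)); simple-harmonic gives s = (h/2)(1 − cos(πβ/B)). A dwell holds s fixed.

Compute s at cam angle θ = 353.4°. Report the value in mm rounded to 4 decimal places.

seg 1 [0°–200°] dwell: s stays 0.0000
seg 2 [200°–330.4°] cycloidal, h=22: full span → s += 22 → s = 22.0000
seg 3 [330.4°–360°] cycloidal, h=11: θ=353.4° here. β=23, B=29.6. 11·(0.7770 − sin(2π·0.7770)/(2π)) = 10.2728 → s = 32.2728

32.2728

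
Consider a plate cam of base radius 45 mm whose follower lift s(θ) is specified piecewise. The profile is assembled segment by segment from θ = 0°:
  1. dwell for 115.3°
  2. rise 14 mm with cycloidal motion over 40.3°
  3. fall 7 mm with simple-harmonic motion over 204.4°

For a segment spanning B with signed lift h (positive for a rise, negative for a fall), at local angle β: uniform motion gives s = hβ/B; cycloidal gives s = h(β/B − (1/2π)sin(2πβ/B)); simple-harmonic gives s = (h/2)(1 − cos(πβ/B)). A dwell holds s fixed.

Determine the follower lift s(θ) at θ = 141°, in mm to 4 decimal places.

seg 1 [0°–115.3°] dwell: s stays 0.0000
seg 2 [115.3°–155.6°] cycloidal, h=14: θ=141° here. β=25.7, B=40.3. 14·(0.6377 − sin(2π·0.6377)/(2π)) = 10.6243 → s = 10.6243

10.6243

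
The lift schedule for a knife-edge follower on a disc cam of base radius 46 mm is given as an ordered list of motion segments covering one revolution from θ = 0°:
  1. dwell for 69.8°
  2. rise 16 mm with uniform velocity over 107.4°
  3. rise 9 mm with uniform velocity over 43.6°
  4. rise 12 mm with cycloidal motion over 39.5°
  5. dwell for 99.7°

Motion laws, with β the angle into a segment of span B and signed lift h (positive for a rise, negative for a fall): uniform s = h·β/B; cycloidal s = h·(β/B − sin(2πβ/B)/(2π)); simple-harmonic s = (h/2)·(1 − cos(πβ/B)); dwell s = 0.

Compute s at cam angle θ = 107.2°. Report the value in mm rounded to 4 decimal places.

seg 1 [0°–69.8°] dwell: s stays 0.0000
seg 2 [69.8°–177.2°] uniform, h=16: θ=107.2° here. β=37.4, B=107.4. 16·37.4/107.4 = 5.5717 → s = 5.5717

5.5717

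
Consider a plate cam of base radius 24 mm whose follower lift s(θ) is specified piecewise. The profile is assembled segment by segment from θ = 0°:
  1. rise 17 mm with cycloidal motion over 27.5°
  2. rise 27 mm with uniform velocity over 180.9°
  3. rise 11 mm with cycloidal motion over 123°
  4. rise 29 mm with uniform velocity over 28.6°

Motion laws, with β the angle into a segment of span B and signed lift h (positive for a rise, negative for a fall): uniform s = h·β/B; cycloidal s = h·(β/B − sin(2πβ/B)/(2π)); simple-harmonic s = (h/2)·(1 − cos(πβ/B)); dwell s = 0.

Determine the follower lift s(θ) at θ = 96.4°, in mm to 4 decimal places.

seg 1 [0°–27.5°] cycloidal, h=17: full span → s += 17 → s = 17.0000
seg 2 [27.5°–208.4°] uniform, h=27: θ=96.4° here. β=68.9, B=180.9. 27·68.9/180.9 = 10.2836 → s = 27.2836

27.2836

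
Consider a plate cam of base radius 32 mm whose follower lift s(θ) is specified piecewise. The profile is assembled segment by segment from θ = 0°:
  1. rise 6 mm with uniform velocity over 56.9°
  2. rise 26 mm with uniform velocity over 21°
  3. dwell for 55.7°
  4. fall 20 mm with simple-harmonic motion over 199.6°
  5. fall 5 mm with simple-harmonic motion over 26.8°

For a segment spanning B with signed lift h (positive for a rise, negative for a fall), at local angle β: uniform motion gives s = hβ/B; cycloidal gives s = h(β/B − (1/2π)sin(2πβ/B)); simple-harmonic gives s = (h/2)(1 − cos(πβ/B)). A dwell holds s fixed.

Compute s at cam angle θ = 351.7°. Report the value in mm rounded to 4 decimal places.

seg 1 [0°–56.9°] uniform, h=6: full span → s += 6 → s = 6.0000
seg 2 [56.9°–77.9°] uniform, h=26: full span → s += 26 → s = 32.0000
seg 3 [77.9°–133.6°] dwell: s stays 32.0000
seg 4 [133.6°–333.2°] simple-harmonic, h=-20: full span → s += -20 → s = 12.0000
seg 5 [333.2°–360°] simple-harmonic, h=-5: θ=351.7° here. β=18.5, B=26.8. -5/2·(1 − cos(π·0.6903)) = -3.9071 → s = 8.0929

8.0929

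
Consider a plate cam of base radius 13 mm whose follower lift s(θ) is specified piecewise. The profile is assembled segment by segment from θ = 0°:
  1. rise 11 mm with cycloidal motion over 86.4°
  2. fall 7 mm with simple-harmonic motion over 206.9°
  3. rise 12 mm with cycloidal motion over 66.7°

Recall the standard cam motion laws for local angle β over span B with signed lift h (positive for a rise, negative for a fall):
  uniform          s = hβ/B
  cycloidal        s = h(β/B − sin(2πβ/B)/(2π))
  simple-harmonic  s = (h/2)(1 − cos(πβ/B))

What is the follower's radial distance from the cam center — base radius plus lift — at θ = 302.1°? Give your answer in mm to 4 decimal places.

seg 1 [0°–86.4°] cycloidal, h=11: full span → s += 11 → s = 11.0000
seg 2 [86.4°–293.3°] simple-harmonic, h=-7: full span → s += -7 → s = 4.0000
seg 3 [293.3°–360°] cycloidal, h=12: θ=302.1° here. β=8.8, B=66.7. 12·(0.1319 − sin(2π·0.1319)/(2π)) = 0.1752 → s = 4.1752
radial distance = base radius + s = 13 + 4.1752 = 17.1752

17.1752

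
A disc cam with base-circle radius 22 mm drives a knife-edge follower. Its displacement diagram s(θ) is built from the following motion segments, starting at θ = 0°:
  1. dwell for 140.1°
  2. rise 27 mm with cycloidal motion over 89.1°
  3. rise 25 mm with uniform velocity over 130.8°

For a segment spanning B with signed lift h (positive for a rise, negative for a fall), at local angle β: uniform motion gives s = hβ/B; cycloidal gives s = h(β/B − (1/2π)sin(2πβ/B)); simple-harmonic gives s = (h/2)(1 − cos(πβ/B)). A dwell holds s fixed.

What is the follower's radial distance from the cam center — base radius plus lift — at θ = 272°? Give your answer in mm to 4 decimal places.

seg 1 [0°–140.1°] dwell: s stays 0.0000
seg 2 [140.1°–229.2°] cycloidal, h=27: full span → s += 27 → s = 27.0000
seg 3 [229.2°–360°] uniform, h=25: θ=272° here. β=42.8, B=130.8. 25·42.8/130.8 = 8.1804 → s = 35.1804
radial distance = base radius + s = 22 + 35.1804 = 57.1804

57.1804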